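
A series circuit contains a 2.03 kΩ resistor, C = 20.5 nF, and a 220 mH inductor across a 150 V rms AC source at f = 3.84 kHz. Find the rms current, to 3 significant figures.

38.8 mA

ω = 2πf = 24130 rad/s
X_L = ωL = 5310 Ω
X_C = 1/(ωC) = 2020 Ω
Net reactance X = X_L − X_C = 3290 Ω
Z = 2030 + j3290 Ω
|Z| = √(2030² + 3290²) = 3860 Ω
I = V/|Z| = 150/3860 = 38.8 mA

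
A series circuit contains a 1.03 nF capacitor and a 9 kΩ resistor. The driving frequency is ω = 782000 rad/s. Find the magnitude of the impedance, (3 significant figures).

9090 Ω

X_C = 1/(ωC) = 1240 Ω
Z = 9000 − j1240 Ω
|Z| = √(9000² + 1240²) = 9090 Ω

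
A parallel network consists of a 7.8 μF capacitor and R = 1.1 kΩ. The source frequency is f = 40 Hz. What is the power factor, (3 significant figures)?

ω = 2πf = 251.3 rad/s
X_C = 1/(ωC) = 510 Ω
Parallel: admittances add. Y = 1/R + jωC
Y = (0.000909 + j0.00196) S
|Y| = 0.00216 S → |Z| = 1/|Y| = 463 Ω, ∠Z = −∠Y = -65.1°
cos φ = cos(-65.1°) = 0.421

0.421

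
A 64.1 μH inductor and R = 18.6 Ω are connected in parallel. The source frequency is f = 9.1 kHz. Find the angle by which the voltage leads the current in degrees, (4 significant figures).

ω = 2πf = 57180 rad/s
X_L = ωL = 3.665 Ω
Parallel: admittances add. Y = 1/R + 1/(jωL)
Y = (0.05376 − j0.2728) S
|Y| = 0.2781 S → |Z| = 1/|Y| = 3.596 Ω, ∠Z = −∠Y = 78.85°

78.85°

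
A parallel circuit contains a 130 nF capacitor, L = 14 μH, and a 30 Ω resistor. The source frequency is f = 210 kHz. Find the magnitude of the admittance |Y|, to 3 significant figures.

ω = 2πf = 1.319e+06 rad/s
X_L = ωL = 18.5 Ω
X_C = 1/(ωC) = 5.83 Ω
Parallel: admittances add. Y = 1/R + 1/(jωL) + jωC
Y = (0.0333 + j0.117) S
|Y| = 0.122 S → |Z| = 1/|Y| = 8.19 Ω, ∠Z = −∠Y = -74.1°

122 mS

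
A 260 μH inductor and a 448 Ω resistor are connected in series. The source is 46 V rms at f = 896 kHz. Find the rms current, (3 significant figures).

30.1 mA

ω = 2πf = 5.63e+06 rad/s
X_L = ωL = 1460 Ω
Z = 448 + j1460 Ω
|Z| = √(448² + 1460²) = 1530 Ω
I = V/|Z| = 46/1530 = 30.1 mA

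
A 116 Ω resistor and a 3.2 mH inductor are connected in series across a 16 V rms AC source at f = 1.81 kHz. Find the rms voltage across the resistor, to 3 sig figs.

ω = 2πf = 11370 rad/s
X_L = ωL = 36.4 Ω
Z = 116 + j36.4 Ω
|Z| = √(116² + 36.4²) = 122 Ω
I = V/|Z| = 132 mA
V_R = I·|Z_R| = 0.132 × 116 = 15.3 V

15.3 V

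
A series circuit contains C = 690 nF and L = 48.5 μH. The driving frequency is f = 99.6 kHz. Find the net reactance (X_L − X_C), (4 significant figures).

28.04 Ω

ω = 2πf = 625800 rad/s
X_L = ωL = 30.35 Ω
X_C = 1/(ωC) = 2.316 Ω
X = 30.35 − 2.316 = 28.04 Ω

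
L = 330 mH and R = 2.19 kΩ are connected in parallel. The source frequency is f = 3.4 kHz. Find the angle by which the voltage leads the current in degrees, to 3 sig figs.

17.3°

ω = 2πf = 21360 rad/s
X_L = ωL = 7050 Ω
Parallel: admittances add. Y = 1/R + 1/(jωL)
Y = (0.000457 − j0.000142) S
|Y| = 0.000478 S → |Z| = 1/|Y| = 2090 Ω, ∠Z = −∠Y = 17.3°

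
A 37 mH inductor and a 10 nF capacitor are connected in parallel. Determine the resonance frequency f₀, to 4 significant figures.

ω₀ = 1/√(LC) = 1/√(0.037 × 1e-08) = 51990 rad/s
f₀ = ω₀/(2π) = 8.274 kHz

8.274 kHz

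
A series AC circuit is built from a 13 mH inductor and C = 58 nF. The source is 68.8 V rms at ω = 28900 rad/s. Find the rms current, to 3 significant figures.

X_L = ωL = 376 Ω
X_C = 1/(ωC) = 597 Ω
Net reactance X = X_L − X_C = -221 Ω
Z = − j221 Ω
|Z| = √(0² + 221²) = 221 Ω
I = V/|Z| = 68.8/221 = 311 mA

311 mA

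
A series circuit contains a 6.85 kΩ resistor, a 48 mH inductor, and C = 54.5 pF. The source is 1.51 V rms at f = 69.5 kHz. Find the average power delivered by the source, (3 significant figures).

31.9 μW

ω = 2πf = 436700 rad/s
X_L = ωL = 21000 Ω
X_C = 1/(ωC) = 42000 Ω
Net reactance X = X_L − X_C = -21100 Ω
Z = 6850 − j21100 Ω
|Z| = √(6850² + 21100²) = 22100 Ω
∠Z = arctan(-21100/6850) = -72.0°
I = V/|Z| = 68.2 μA
P = VI cos φ = 1.51 × 6.82e-05 × cos(-72.0°) = 31.9 μW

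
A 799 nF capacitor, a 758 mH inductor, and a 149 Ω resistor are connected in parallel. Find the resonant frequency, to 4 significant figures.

ω₀ = 1/√(LC) = 1/√(0.758 × 7.99e-07) = 1285 rad/s
f₀ = ω₀/(2π) = 204.5 Hz

204.5 Hz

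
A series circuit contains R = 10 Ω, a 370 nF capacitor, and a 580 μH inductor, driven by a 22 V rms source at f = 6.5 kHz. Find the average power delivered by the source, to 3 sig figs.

ω = 2πf = 40840 rad/s
X_L = ωL = 23.7 Ω
X_C = 1/(ωC) = 66.2 Ω
Net reactance X = X_L − X_C = -42.5 Ω
Z = 10.0 − j42.5 Ω
|Z| = √(10.0² + 42.5²) = 43.6 Ω
∠Z = arctan(-42.5/10.0) = -76.8°
I = V/|Z| = 504 mA
P = VI cos φ = 22 × 0.504 × cos(-76.8°) = 2.54 W

2.54 W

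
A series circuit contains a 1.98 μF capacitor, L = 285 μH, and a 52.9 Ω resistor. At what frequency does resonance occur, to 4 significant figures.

ω₀ = 1/√(LC) = 1/√(0.000285 × 1.98e-06) = 42100 rad/s
f₀ = ω₀/(2π) = 6.700 kHz

6.700 kHz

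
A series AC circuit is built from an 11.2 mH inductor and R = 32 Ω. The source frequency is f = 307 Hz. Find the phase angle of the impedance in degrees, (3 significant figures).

ω = 2πf = 1929 rad/s
X_L = ωL = 21.6 Ω
Z = 32.0 + j21.6 Ω
|Z| = √(32.0² + 21.6²) = 38.6 Ω
∠Z = arctan(21.6/32.0) = 34.0°

34.0°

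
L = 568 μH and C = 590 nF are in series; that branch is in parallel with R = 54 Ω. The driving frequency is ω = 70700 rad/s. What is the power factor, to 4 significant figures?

X_L = ωL = 40.16 Ω
X_C = 1/(ωC) = 23.97 Ω
Branch 1: Z₁ = R = 54.00 Ω
Branch 2 (series LC): Z₂ = j(X_L − X_C) = j16.18 Ω
Parallel: Z = Z₁Z₂/(Z₁+Z₂), |Z| = 15.50 Ω, ∠Z = 73.32°
cos φ = cos(73.32°) = 0.2871

0.2871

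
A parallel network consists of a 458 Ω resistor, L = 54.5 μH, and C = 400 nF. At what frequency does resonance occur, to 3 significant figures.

ω₀ = 1/√(LC) = 1/√(5.45e-05 × 4e-07) = 214200 rad/s
f₀ = ω₀/(2π) = 34.1 kHz

34.1 kHz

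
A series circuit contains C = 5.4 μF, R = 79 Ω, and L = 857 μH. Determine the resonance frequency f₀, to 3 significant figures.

2.34 kHz

ω₀ = 1/√(LC) = 1/√(0.000857 × 5.4e-06) = 14700 rad/s
f₀ = ω₀/(2π) = 2.34 kHz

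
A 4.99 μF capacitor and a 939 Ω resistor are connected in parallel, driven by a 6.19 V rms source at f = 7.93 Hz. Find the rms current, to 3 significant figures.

6.77 mA

ω = 2πf = 49.83 rad/s
X_C = 1/(ωC) = 4020 Ω
Parallel: admittances add. Y = 1/R + jωC
Y = (0.00106 + j0.000249) S
|Y| = 0.00109 S → |Z| = 1/|Y| = 914 Ω, ∠Z = −∠Y = -13.1°
I = V/|Z| = 6.19/914 = 6.77 mA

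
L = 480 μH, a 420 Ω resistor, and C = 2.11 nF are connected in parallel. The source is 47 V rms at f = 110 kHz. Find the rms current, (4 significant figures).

133.7 mA

ω = 2πf = 691200 rad/s
X_L = ωL = 331.8 Ω
X_C = 1/(ωC) = 685.7 Ω
Parallel: admittances add. Y = 1/R + 1/(jωL) + jωC
Y = (0.002381 − j0.001556) S
|Y| = 0.002844 S → |Z| = 1/|Y| = 351.6 Ω, ∠Z = −∠Y = 33.16°
I = V/|Z| = 47/351.6 = 133.7 mA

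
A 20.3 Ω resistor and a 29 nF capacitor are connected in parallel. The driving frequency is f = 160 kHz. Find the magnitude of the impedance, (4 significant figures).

17.47 Ω

ω = 2πf = 1.005e+06 rad/s
X_C = 1/(ωC) = 34.30 Ω
Parallel: admittances add. Y = 1/R + jωC
Y = (0.04926 + j0.02915) S
|Y| = 0.05724 S → |Z| = 1/|Y| = 17.47 Ω, ∠Z = −∠Y = -30.62°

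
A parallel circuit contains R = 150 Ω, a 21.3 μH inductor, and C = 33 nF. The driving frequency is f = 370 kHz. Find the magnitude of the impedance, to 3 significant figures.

ω = 2πf = 2.325e+06 rad/s
X_L = ωL = 49.5 Ω
X_C = 1/(ωC) = 13.0 Ω
Parallel: admittances add. Y = 1/R + 1/(jωL) + jωC
Y = (0.00667 + j0.0565) S
|Y| = 0.0569 S → |Z| = 1/|Y| = 17.6 Ω, ∠Z = −∠Y = -83.3°

17.6 Ω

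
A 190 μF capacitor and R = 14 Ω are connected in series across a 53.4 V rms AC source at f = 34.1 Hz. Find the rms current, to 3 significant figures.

ω = 2πf = 214.3 rad/s
X_C = 1/(ωC) = 24.6 Ω
Z = 14.0 − j24.6 Ω
|Z| = √(14.0² + 24.6²) = 28.3 Ω
I = V/|Z| = 53.4/28.3 = 1.89 A

1.89 A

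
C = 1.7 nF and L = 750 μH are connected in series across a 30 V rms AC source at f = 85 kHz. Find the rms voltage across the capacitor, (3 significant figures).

47.1 V

ω = 2πf = 534100 rad/s
X_L = ωL = 401 Ω
X_C = 1/(ωC) = 1100 Ω
Net reactance X = X_L − X_C = -701 Ω
Z = − j701 Ω
|Z| = √(0² + 701²) = 701 Ω
I = V/|Z| = 42.8 mA
V_C = I·|Z_C| = 0.0428 × 1100 = 47.1 V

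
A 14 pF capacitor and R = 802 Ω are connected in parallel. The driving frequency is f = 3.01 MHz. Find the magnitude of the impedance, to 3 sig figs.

785 Ω

ω = 2πf = 1.891e+07 rad/s
X_C = 1/(ωC) = 3780 Ω
Parallel: admittances add. Y = 1/R + jωC
Y = (0.00125 + j0.000265) S
|Y| = 0.00127 S → |Z| = 1/|Y| = 785 Ω, ∠Z = −∠Y = -12.0°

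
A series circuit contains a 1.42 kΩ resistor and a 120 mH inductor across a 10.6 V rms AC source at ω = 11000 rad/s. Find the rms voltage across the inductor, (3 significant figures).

X_L = ωL = 1320 Ω
Z = 1420 + j1320 Ω
|Z| = √(1420² + 1320²) = 1940 Ω
I = V/|Z| = 5.47 mA
V_L = I·|Z_L| = 0.00547 × 1320 = 7.22 V

7.22 V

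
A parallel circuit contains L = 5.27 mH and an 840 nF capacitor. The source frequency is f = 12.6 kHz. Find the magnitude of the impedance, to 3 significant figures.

ω = 2πf = 79170 rad/s
X_L = ωL = 417 Ω
X_C = 1/(ωC) = 15.0 Ω
Parallel: admittances add. Y = 1/(jωL) + jωC
Y = (0 + j0.0641) S
|Y| = 0.0641 S → |Z| = 1/|Y| = 15.6 Ω, ∠Z = −∠Y = -90.0°

15.6 Ω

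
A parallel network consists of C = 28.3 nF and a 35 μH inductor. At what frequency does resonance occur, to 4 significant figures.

ω₀ = 1/√(LC) = 1/√(3.5e-05 × 2.83e-08) = 1.005e+06 rad/s
f₀ = ω₀/(2π) = 159.9 kHz

159.9 kHz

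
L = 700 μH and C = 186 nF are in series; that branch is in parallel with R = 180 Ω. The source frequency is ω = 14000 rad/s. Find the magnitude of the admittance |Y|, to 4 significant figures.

X_L = ωL = 9.800 Ω
X_C = 1/(ωC) = 384.0 Ω
Branch 1: Z₁ = R = 180.0 Ω
Branch 2 (series LC): Z₂ = j(X_L − X_C) = −j374.2 Ω
Parallel: Z = Z₁Z₂/(Z₁+Z₂), |Z| = 162.2 Ω, ∠Z = -25.69°
|Y| = 1/|Z| = 6.165 mS

6.165 mS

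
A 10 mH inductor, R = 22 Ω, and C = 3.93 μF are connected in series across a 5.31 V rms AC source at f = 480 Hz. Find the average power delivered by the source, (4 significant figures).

181.2 mW

ω = 2πf = 3016 rad/s
X_L = ωL = 30.16 Ω
X_C = 1/(ωC) = 84.37 Ω
Net reactance X = X_L − X_C = -54.21 Ω
Z = 22.00 − j54.21 Ω
|Z| = √(22.00² + 54.21²) = 58.50 Ω
∠Z = arctan(-54.21/22.00) = -67.91°
I = V/|Z| = 90.76 mA
P = VI cos φ = 5.31 × 0.09076 × cos(-67.91°) = 181.2 mW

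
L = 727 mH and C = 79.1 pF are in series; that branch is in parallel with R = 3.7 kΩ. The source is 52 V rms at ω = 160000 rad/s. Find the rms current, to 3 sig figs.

X_L = ωL = 116000 Ω
X_C = 1/(ωC) = 79000 Ω
Branch 1: Z₁ = R = 3700 Ω
Branch 2 (series LC): Z₂ = j(X_L − X_C) = j37300 Ω
Parallel: Z = Z₁Z₂/(Z₁+Z₂), |Z| = 3680 Ω, ∠Z = 5.66°
I = V/|Z| = 52/3680 = 14.1 mA

14.1 mA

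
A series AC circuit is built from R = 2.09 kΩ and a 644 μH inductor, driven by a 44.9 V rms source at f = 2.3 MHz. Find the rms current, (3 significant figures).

4.71 mA

ω = 2πf = 1.445e+07 rad/s
X_L = ωL = 9310 Ω
Z = 2090 + j9310 Ω
|Z| = √(2090² + 9310²) = 9540 Ω
I = V/|Z| = 44.9/9540 = 4.71 mA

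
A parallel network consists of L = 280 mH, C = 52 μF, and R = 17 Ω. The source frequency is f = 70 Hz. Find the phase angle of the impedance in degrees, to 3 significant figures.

ω = 2πf = 439.8 rad/s
X_L = ωL = 123 Ω
X_C = 1/(ωC) = 43.7 Ω
Parallel: admittances add. Y = 1/R + 1/(jωL) + jωC
Y = (0.0588 + j0.0148) S
|Y| = 0.0606 S → |Z| = 1/|Y| = 16.5 Ω, ∠Z = −∠Y = -14.1°

-14.1°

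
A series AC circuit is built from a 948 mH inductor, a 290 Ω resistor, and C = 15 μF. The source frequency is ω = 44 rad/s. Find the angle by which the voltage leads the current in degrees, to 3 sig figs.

-78.9°

X_L = ωL = 41.7 Ω
X_C = 1/(ωC) = 1520 Ω
Net reactance X = X_L − X_C = -1470 Ω
Z = 290 − j1470 Ω
|Z| = √(290² + 1470²) = 1500 Ω
∠Z = arctan(-1470/290) = -78.9°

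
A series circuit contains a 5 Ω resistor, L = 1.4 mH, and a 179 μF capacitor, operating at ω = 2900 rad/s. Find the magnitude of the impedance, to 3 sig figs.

5.44 Ω

X_L = ωL = 4.06 Ω
X_C = 1/(ωC) = 1.93 Ω
Net reactance X = X_L − X_C = 2.13 Ω
Z = 5.00 + j2.13 Ω
|Z| = √(5.00² + 2.13²) = 5.44 Ω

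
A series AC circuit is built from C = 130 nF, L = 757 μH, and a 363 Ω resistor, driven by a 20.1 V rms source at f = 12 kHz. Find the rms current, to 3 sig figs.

ω = 2πf = 75400 rad/s
X_L = ωL = 57.1 Ω
X_C = 1/(ωC) = 102 Ω
Net reactance X = X_L − X_C = -44.9 Ω
Z = 363 − j44.9 Ω
|Z| = √(363² + 44.9²) = 366 Ω
I = V/|Z| = 20.1/366 = 55.0 mA

55.0 mA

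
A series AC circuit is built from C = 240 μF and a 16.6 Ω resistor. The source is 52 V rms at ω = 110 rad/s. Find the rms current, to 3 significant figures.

X_C = 1/(ωC) = 37.9 Ω
Z = 16.6 − j37.9 Ω
|Z| = √(16.6² + 37.9²) = 41.4 Ω
I = V/|Z| = 52/41.4 = 1.26 A

1.26 A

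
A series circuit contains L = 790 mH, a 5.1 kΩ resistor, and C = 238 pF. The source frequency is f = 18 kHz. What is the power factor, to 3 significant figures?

0.0972

ω = 2πf = 113100 rad/s
X_L = ωL = 89300 Ω
X_C = 1/(ωC) = 37200 Ω
Net reactance X = X_L − X_C = 52200 Ω
Z = 5100 + j52200 Ω
|Z| = √(5100² + 52200²) = 52400 Ω
∠Z = arctan(52200/5100) = 84.4°
cos φ = cos(84.4°) = 0.0972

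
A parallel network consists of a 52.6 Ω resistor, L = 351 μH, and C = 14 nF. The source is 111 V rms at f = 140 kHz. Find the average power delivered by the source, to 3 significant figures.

ω = 2πf = 879600 rad/s
X_L = ωL = 309 Ω
X_C = 1/(ωC) = 81.2 Ω
Parallel: admittances add. Y = 1/R + 1/(jωL) + jωC
Y = (0.0190 + j0.00908) S
|Y| = 0.0211 S → |Z| = 1/|Y| = 47.5 Ω, ∠Z = −∠Y = -25.5°
I = V/|Z| = 2.34 A
P = VI cos φ = 111 × 2.34 × cos(-25.5°) = 234 W

234 W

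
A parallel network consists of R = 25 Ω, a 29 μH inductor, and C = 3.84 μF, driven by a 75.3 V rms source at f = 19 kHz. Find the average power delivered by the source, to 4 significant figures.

226.8 W

ω = 2πf = 119400 rad/s
X_L = ωL = 3.462 Ω
X_C = 1/(ωC) = 2.181 Ω
Parallel: admittances add. Y = 1/R + 1/(jωL) + jωC
Y = (0.04000 + j0.1696) S
|Y| = 0.1742 S → |Z| = 1/|Y| = 5.740 Ω, ∠Z = −∠Y = -76.73°
I = V/|Z| = 13.12 A
P = VI cos φ = 75.3 × 13.12 × cos(-76.73°) = 226.8 W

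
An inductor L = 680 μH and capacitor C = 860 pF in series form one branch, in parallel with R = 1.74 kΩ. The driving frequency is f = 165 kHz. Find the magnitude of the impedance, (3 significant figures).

405 Ω

ω = 2πf = 1.037e+06 rad/s
X_L = ωL = 705 Ω
X_C = 1/(ωC) = 1120 Ω
Branch 1: Z₁ = R = 1740 Ω
Branch 2 (series LC): Z₂ = j(X_L − X_C) = −j417 Ω
Parallel: Z = Z₁Z₂/(Z₁+Z₂), |Z| = 405 Ω, ∠Z = -76.5°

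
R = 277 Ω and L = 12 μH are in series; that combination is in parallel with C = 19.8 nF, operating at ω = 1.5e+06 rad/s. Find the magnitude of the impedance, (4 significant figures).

X_L = ωL = 18.00 Ω
X_C = 1/(ωC) = 33.67 Ω
Branch 1 (R+jX_L): Z₁ = 277.0 + j18.00 Ω, |Z₁| = 277.6 Ω
Branch 2 (−jX_C): Z₂ = −j33.67 Ω
Parallel: Z = Z₁Z₂/(Z₁+Z₂), |Z| = 33.69 Ω, ∠Z = -83.04°

33.69 Ω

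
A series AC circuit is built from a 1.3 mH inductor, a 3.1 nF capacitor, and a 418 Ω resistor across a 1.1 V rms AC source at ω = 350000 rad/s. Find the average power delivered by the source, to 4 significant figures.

X_L = ωL = 455.0 Ω
X_C = 1/(ωC) = 921.7 Ω
Net reactance X = X_L − X_C = -466.7 Ω
Z = 418.0 − j466.7 Ω
|Z| = √(418.0² + 466.7²) = 626.5 Ω
∠Z = arctan(-466.7/418.0) = -48.15°
I = V/|Z| = 1.756 mA
P = VI cos φ = 1.1 × 0.001756 × cos(-48.15°) = 1.289 mW

1.289 mW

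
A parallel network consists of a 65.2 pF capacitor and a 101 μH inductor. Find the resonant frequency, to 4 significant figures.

1.961 MHz

ω₀ = 1/√(LC) = 1/√(0.000101 × 6.52e-11) = 1.232e+07 rad/s
f₀ = ω₀/(2π) = 1.961 MHz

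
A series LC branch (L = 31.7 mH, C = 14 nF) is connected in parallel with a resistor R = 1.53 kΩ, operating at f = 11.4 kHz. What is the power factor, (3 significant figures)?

0.640

ω = 2πf = 71630 rad/s
X_L = ωL = 2270 Ω
X_C = 1/(ωC) = 997 Ω
Branch 1: Z₁ = R = 1530 Ω
Branch 2 (series LC): Z₂ = j(X_L − X_C) = j1270 Ω
Parallel: Z = Z₁Z₂/(Z₁+Z₂), |Z| = 979 Ω, ∠Z = 50.2°
cos φ = cos(50.2°) = 0.640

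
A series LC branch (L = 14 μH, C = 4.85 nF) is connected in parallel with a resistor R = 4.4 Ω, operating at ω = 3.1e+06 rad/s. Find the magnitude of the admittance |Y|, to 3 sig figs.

X_L = ωL = 43.4 Ω
X_C = 1/(ωC) = 66.5 Ω
Branch 1: Z₁ = R = 4.40 Ω
Branch 2 (series LC): Z₂ = j(X_L − X_C) = −j23.1 Ω
Parallel: Z = Z₁Z₂/(Z₁+Z₂), |Z| = 4.32 Ω, ∠Z = -10.8°
|Y| = 1/|Z| = 231 mS

231 mS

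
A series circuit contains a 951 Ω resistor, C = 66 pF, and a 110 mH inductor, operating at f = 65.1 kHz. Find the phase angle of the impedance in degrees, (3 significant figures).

83.2°

ω = 2πf = 409000 rad/s
X_L = ωL = 45000 Ω
X_C = 1/(ωC) = 37000 Ω
Net reactance X = X_L − X_C = 7950 Ω
Z = 951 + j7950 Ω
|Z| = √(951² + 7950²) = 8010 Ω
∠Z = arctan(7950/951) = 83.2°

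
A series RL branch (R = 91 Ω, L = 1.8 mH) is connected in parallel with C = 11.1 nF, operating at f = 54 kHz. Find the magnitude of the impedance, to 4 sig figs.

459.3 Ω

ω = 2πf = 339300 rad/s
X_L = ωL = 610.7 Ω
X_C = 1/(ωC) = 265.5 Ω
Branch 1 (R+jX_L): Z₁ = 91.00 + j610.7 Ω, |Z₁| = 617.5 Ω
Branch 2 (−jX_C): Z₂ = −j265.5 Ω
Parallel: Z = Z₁Z₂/(Z₁+Z₂), |Z| = 459.3 Ω, ∠Z = -83.71°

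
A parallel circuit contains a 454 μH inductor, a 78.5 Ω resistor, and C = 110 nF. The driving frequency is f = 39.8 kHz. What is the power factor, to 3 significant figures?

0.563

ω = 2πf = 250100 rad/s
X_L = ωL = 114 Ω
X_C = 1/(ωC) = 36.4 Ω
Parallel: admittances add. Y = 1/R + 1/(jωL) + jωC
Y = (0.0127 + j0.0187) S
|Y| = 0.0226 S → |Z| = 1/|Y| = 44.2 Ω, ∠Z = −∠Y = -55.7°
cos φ = cos(-55.7°) = 0.563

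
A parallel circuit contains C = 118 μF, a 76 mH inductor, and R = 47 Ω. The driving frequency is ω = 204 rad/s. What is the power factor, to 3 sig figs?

X_L = ωL = 15.5 Ω
X_C = 1/(ωC) = 41.5 Ω
Parallel: admittances add. Y = 1/R + 1/(jωL) + jωC
Y = (0.0213 − j0.0404) S
|Y| = 0.0457 S → |Z| = 1/|Y| = 21.9 Ω, ∠Z = −∠Y = 62.2°
cos φ = cos(62.2°) = 0.466

0.466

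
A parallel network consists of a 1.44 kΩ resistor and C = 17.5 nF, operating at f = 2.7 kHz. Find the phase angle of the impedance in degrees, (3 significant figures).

-23.1°

ω = 2πf = 16960 rad/s
X_C = 1/(ωC) = 3370 Ω
Parallel: admittances add. Y = 1/R + jωC
Y = (0.000694 + j0.000297) S
|Y| = 0.000755 S → |Z| = 1/|Y| = 1320 Ω, ∠Z = −∠Y = -23.1°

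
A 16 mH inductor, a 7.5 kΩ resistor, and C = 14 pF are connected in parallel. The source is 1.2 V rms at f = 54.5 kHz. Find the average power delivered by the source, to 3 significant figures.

ω = 2πf = 342400 rad/s
X_L = ωL = 5480 Ω
X_C = 1/(ωC) = 209000 Ω
Parallel: admittances add. Y = 1/R + 1/(jωL) + jωC
Y = (0.000133 − j0.000178) S
|Y| = 0.000222 S → |Z| = 1/|Y| = 4500 Ω, ∠Z = −∠Y = 53.1°
I = V/|Z| = 267 μA
P = VI cos φ = 1.2 × 0.000267 × cos(53.1°) = 192 μW

192 μW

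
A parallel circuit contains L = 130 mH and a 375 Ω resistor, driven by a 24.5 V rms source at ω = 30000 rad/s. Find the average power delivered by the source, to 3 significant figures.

1.60 W

X_L = ωL = 3900 Ω
Parallel: admittances add. Y = 1/R + 1/(jωL)
Y = (0.00267 − j0.000256) S
|Y| = 0.00268 S → |Z| = 1/|Y| = 373 Ω, ∠Z = −∠Y = 5.49°
I = V/|Z| = 65.6 mA
P = VI cos φ = 24.5 × 0.0656 × cos(5.49°) = 1.60 W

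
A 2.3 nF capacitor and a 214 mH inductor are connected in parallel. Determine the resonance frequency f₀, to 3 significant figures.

ω₀ = 1/√(LC) = 1/√(0.214 × 2.3e-09) = 45070 rad/s
f₀ = ω₀/(2π) = 7.17 kHz

7.17 kHz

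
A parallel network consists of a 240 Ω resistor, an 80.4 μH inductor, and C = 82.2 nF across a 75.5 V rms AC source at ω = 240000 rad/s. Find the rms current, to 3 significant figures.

X_L = ωL = 19.3 Ω
X_C = 1/(ωC) = 50.7 Ω
Parallel: admittances add. Y = 1/R + 1/(jωL) + jωC
Y = (0.00417 − j0.0321) S
|Y| = 0.0324 S → |Z| = 1/|Y| = 30.9 Ω, ∠Z = −∠Y = 82.6°
I = V/|Z| = 75.5/30.9 = 2.44 A

2.44 A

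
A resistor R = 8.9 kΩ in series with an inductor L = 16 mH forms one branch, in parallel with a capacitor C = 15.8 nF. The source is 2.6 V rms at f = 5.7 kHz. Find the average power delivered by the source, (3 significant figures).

756 μW

ω = 2πf = 35810 rad/s
X_L = ωL = 573 Ω
X_C = 1/(ωC) = 1770 Ω
Branch 1 (R+jX_L): Z₁ = 8900 + j573 Ω, |Z₁| = 8920 Ω
Branch 2 (−jX_C): Z₂ = −j1770 Ω
Parallel: Z = Z₁Z₂/(Z₁+Z₂), |Z| = 1760 Ω, ∠Z = -78.7°
I = V/|Z| = 1.48 mA
P = VI cos φ = 2.6 × 0.00148 × cos(-78.7°) = 756 μW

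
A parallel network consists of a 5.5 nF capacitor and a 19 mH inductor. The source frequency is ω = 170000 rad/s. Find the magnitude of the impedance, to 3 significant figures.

1600 Ω

X_L = ωL = 3230 Ω
X_C = 1/(ωC) = 1070 Ω
Parallel: admittances add. Y = 1/(jωL) + jωC
Y = (0 + j0.000625) S
|Y| = 0.000625 S → |Z| = 1/|Y| = 1600 Ω, ∠Z = −∠Y = -90.0°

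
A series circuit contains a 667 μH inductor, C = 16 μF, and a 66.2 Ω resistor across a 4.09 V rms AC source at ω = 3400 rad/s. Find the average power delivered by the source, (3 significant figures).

X_L = ωL = 2.27 Ω
X_C = 1/(ωC) = 18.4 Ω
Net reactance X = X_L − X_C = -16.1 Ω
Z = 66.2 − j16.1 Ω
|Z| = √(66.2² + 16.1²) = 68.1 Ω
∠Z = arctan(-16.1/66.2) = -13.7°
I = V/|Z| = 60.0 mA
P = VI cos φ = 4.09 × 0.0600 × cos(-13.7°) = 239 mW

239 mW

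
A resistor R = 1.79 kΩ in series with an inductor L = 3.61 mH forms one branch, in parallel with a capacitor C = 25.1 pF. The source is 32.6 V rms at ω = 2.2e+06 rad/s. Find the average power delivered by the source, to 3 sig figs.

X_L = ωL = 7940 Ω
X_C = 1/(ωC) = 18100 Ω
Branch 1 (R+jX_L): Z₁ = 1790 + j7940 Ω, |Z₁| = 8140 Ω
Branch 2 (−jX_C): Z₂ = −j18100 Ω
Parallel: Z = Z₁Z₂/(Z₁+Z₂), |Z| = 14300 Ω, ∠Z = 67.3°
I = V/|Z| = 2.28 mA
P = VI cos φ = 32.6 × 0.00228 × cos(67.3°) = 28.7 mW

28.7 mW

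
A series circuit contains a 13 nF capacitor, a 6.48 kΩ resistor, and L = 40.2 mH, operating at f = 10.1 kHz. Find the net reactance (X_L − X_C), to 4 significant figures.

1339 Ω

ω = 2πf = 63460 rad/s
X_L = ωL = 2551 Ω
X_C = 1/(ωC) = 1212 Ω
X = 2551 − 1212 = 1339 Ω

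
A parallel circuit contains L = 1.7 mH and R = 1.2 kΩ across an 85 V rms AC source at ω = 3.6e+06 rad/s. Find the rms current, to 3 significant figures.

72.2 mA

X_L = ωL = 6120 Ω
Parallel: admittances add. Y = 1/R + 1/(jωL)
Y = (0.000833 − j0.000163) S
|Y| = 0.000849 S → |Z| = 1/|Y| = 1180 Ω, ∠Z = −∠Y = 11.1°
I = V/|Z| = 85/1180 = 72.2 mA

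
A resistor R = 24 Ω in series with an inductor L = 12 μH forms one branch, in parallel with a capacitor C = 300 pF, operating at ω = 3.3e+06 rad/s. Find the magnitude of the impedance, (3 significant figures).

X_L = ωL = 39.6 Ω
X_C = 1/(ωC) = 1010 Ω
Branch 1 (R+jX_L): Z₁ = 24.0 + j39.6 Ω, |Z₁| = 46.3 Ω
Branch 2 (−jX_C): Z₂ = −j1010 Ω
Parallel: Z = Z₁Z₂/(Z₁+Z₂), |Z| = 48.2 Ω, ∠Z = 57.4°

48.2 Ω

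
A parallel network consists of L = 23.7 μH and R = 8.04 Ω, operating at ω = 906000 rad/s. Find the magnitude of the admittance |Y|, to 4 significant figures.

132.8 mS

X_L = ωL = 21.47 Ω
Parallel: admittances add. Y = 1/R + 1/(jωL)
Y = (0.1244 − j0.04657) S
|Y| = 0.1328 S → |Z| = 1/|Y| = 7.529 Ω, ∠Z = −∠Y = 20.53°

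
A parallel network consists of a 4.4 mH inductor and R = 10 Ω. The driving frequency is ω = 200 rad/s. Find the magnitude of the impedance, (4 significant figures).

X_L = ωL = 0.8800 Ω
Parallel: admittances add. Y = 1/R + 1/(jωL)
Y = (0.1000 − j1.136) S
|Y| = 1.141 S → |Z| = 1/|Y| = 0.8766 Ω, ∠Z = −∠Y = 84.97°

0.8766 Ω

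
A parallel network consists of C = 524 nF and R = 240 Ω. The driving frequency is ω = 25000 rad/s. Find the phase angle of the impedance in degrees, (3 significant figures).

X_C = 1/(ωC) = 76.3 Ω
Parallel: admittances add. Y = 1/R + jωC
Y = (0.00417 + j0.0131) S
|Y| = 0.0137 S → |Z| = 1/|Y| = 72.7 Ω, ∠Z = −∠Y = -72.4°

-72.4°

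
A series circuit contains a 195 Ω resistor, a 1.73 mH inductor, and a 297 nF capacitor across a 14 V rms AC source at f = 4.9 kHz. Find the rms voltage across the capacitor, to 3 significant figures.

ω = 2πf = 30790 rad/s
X_L = ωL = 53.3 Ω
X_C = 1/(ωC) = 109 Ω
Net reactance X = X_L − X_C = -56.1 Ω
Z = 195 − j56.1 Ω
|Z| = √(195² + 56.1²) = 203 Ω
I = V/|Z| = 69.0 mA
V_C = I·|Z_C| = 0.0690 × 109 = 7.55 V

7.55 V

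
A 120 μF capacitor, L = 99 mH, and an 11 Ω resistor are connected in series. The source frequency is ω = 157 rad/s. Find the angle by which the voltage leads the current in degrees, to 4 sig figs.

X_L = ωL = 15.54 Ω
X_C = 1/(ωC) = 53.08 Ω
Net reactance X = X_L − X_C = -37.54 Ω
Z = 11.00 − j37.54 Ω
|Z| = √(11.00² + 37.54²) = 39.11 Ω
∠Z = arctan(-37.54/11.00) = -73.67°

-73.67°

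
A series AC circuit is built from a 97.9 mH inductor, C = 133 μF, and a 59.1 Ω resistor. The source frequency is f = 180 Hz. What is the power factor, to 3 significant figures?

ω = 2πf = 1131 rad/s
X_L = ωL = 111 Ω
X_C = 1/(ωC) = 6.65 Ω
Net reactance X = X_L − X_C = 104 Ω
Z = 59.1 + j104 Ω
|Z| = √(59.1² + 104²) = 120 Ω
∠Z = arctan(104/59.1) = 60.4°
cos φ = cos(60.4°) = 0.494

0.494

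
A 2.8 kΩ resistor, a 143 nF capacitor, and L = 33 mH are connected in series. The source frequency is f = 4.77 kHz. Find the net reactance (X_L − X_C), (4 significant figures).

755.7 Ω

ω = 2πf = 29970 rad/s
X_L = ωL = 989.0 Ω
X_C = 1/(ωC) = 233.3 Ω
X = 989.0 − 233.3 = 755.7 Ω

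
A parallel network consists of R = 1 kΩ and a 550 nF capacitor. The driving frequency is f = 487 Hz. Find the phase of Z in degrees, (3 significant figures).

-59.3°

ω = 2πf = 3060 rad/s
X_C = 1/(ωC) = 594 Ω
Parallel: admittances add. Y = 1/R + jωC
Y = (0.00100 + j0.00168) S
|Y| = 0.00196 S → |Z| = 1/|Y| = 511 Ω, ∠Z = −∠Y = -59.3°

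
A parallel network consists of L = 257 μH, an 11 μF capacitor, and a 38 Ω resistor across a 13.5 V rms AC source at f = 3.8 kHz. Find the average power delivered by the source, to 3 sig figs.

ω = 2πf = 23880 rad/s
X_L = ωL = 6.14 Ω
X_C = 1/(ωC) = 3.81 Ω
Parallel: admittances add. Y = 1/R + 1/(jωL) + jωC
Y = (0.0263 + j0.0997) S
|Y| = 0.103 S → |Z| = 1/|Y| = 9.70 Ω, ∠Z = −∠Y = -75.2°
I = V/|Z| = 1.39 A
P = VI cos φ = 13.5 × 1.39 × cos(-75.2°) = 4.80 W

4.80 W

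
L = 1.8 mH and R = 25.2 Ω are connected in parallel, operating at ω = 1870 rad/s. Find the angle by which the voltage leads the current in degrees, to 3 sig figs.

X_L = ωL = 3.37 Ω
Parallel: admittances add. Y = 1/R + 1/(jωL)
Y = (0.0397 − j0.297) S
|Y| = 0.300 S → |Z| = 1/|Y| = 3.34 Ω, ∠Z = −∠Y = 82.4°

82.4°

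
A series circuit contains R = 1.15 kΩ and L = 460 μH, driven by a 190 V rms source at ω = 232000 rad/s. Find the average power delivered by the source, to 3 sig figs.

31.1 W

X_L = ωL = 107 Ω
Z = 1150 + j107 Ω
|Z| = √(1150² + 107²) = 1150 Ω
∠Z = arctan(107/1150) = 5.30°
I = V/|Z| = 165 mA
P = VI cos φ = 190 × 0.165 × cos(5.30°) = 31.1 W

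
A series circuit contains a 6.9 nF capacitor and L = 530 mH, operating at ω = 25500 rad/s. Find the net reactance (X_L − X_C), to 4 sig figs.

7832 Ω

X_L = ωL = 13520 Ω
X_C = 1/(ωC) = 5683 Ω
X = 13520 − 5683 = 7832 Ω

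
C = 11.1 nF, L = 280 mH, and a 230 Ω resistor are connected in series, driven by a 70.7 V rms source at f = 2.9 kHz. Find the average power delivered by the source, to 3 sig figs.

ω = 2πf = 18220 rad/s
X_L = ωL = 5100 Ω
X_C = 1/(ωC) = 4940 Ω
Net reactance X = X_L − X_C = 158 Ω
Z = 230 + j158 Ω
|Z| = √(230² + 158²) = 279 Ω
∠Z = arctan(158/230) = 34.4°
I = V/|Z| = 254 mA
P = VI cos φ = 70.7 × 0.254 × cos(34.4°) = 14.8 W

14.8 W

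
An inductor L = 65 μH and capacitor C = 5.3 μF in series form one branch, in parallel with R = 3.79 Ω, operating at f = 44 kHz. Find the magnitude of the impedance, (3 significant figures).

3.70 Ω

ω = 2πf = 276500 rad/s
X_L = ωL = 18.0 Ω
X_C = 1/(ωC) = 0.682 Ω
Branch 1: Z₁ = R = 3.79 Ω
Branch 2 (series LC): Z₂ = j(X_L − X_C) = j17.3 Ω
Parallel: Z = Z₁Z₂/(Z₁+Z₂), |Z| = 3.70 Ω, ∠Z = 12.4°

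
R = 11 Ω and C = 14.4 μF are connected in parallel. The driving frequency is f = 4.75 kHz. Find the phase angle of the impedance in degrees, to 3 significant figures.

-78.1°

ω = 2πf = 29850 rad/s
X_C = 1/(ωC) = 2.33 Ω
Parallel: admittances add. Y = 1/R + jωC
Y = (0.0909 + j0.430) S
|Y| = 0.439 S → |Z| = 1/|Y| = 2.28 Ω, ∠Z = −∠Y = -78.1°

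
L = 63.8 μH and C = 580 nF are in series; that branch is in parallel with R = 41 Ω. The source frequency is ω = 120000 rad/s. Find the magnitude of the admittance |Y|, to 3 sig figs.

151 mS

X_L = ωL = 7.66 Ω
X_C = 1/(ωC) = 14.4 Ω
Branch 1: Z₁ = R = 41.0 Ω
Branch 2 (series LC): Z₂ = j(X_L − X_C) = −j6.71 Ω
Parallel: Z = Z₁Z₂/(Z₁+Z₂), |Z| = 6.62 Ω, ∠Z = -80.7°
|Y| = 1/|Z| = 151 mS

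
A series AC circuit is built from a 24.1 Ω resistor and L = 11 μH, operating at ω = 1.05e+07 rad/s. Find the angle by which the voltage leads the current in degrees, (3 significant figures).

X_L = ωL = 116 Ω
Z = 24.1 + j116 Ω
|Z| = √(24.1² + 116²) = 118 Ω
∠Z = arctan(116/24.1) = 78.2°

78.2°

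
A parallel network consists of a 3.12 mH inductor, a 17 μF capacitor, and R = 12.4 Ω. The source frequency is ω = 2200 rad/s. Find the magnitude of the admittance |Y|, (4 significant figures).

X_L = ωL = 6.864 Ω
X_C = 1/(ωC) = 26.74 Ω
Parallel: admittances add. Y = 1/R + 1/(jωL) + jωC
Y = (0.08065 − j0.1083) S
|Y| = 0.1350 S → |Z| = 1/|Y| = 7.406 Ω, ∠Z = −∠Y = 53.32°

135.0 mS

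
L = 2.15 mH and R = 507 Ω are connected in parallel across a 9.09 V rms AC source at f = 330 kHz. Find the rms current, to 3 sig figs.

18.0 mA

ω = 2πf = 2.073e+06 rad/s
X_L = ωL = 4460 Ω
Parallel: admittances add. Y = 1/R + 1/(jωL)
Y = (0.00197 − j0.000224) S
|Y| = 0.00199 S → |Z| = 1/|Y| = 504 Ω, ∠Z = −∠Y = 6.49°
I = V/|Z| = 9.09/504 = 18.0 mA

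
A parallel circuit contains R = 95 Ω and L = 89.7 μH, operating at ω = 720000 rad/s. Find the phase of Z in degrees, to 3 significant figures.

55.8°

X_L = ωL = 64.6 Ω
Parallel: admittances add. Y = 1/R + 1/(jωL)
Y = (0.0105 − j0.0155) S
|Y| = 0.0187 S → |Z| = 1/|Y| = 53.4 Ω, ∠Z = −∠Y = 55.8°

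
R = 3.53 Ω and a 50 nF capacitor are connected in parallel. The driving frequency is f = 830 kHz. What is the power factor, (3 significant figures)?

ω = 2πf = 5.215e+06 rad/s
X_C = 1/(ωC) = 3.84 Ω
Parallel: admittances add. Y = 1/R + jωC
Y = (0.283 + j0.261) S
|Y| = 0.385 S → |Z| = 1/|Y| = 2.60 Ω, ∠Z = −∠Y = -42.6°
cos φ = cos(-42.6°) = 0.736

0.736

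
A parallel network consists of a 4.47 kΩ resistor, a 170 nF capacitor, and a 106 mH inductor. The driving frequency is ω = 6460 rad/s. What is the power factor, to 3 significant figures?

X_L = ωL = 685 Ω
X_C = 1/(ωC) = 911 Ω
Parallel: admittances add. Y = 1/R + 1/(jωL) + jωC
Y = (0.000224 − j0.000362) S
|Y| = 0.000426 S → |Z| = 1/|Y| = 2350 Ω, ∠Z = −∠Y = 58.3°
cos φ = cos(58.3°) = 0.526

0.526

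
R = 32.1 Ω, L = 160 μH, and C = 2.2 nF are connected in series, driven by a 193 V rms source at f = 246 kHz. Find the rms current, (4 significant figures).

ω = 2πf = 1.546e+06 rad/s
X_L = ωL = 247.3 Ω
X_C = 1/(ωC) = 294.1 Ω
Net reactance X = X_L − X_C = -46.77 Ω
Z = 32.10 − j46.77 Ω
|Z| = √(32.10² + 46.77²) = 56.73 Ω
I = V/|Z| = 193/56.73 = 3.402 A

3.402 A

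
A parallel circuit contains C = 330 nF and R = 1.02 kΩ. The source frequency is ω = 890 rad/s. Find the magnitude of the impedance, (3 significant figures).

X_C = 1/(ωC) = 3400 Ω
Parallel: admittances add. Y = 1/R + jωC
Y = (0.000980 + j0.000294) S
|Y| = 0.00102 S → |Z| = 1/|Y| = 977 Ω, ∠Z = −∠Y = -16.7°

977 Ω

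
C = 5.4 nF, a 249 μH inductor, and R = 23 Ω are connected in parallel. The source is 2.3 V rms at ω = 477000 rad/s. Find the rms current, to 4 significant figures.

100.9 mA

X_L = ωL = 118.8 Ω
X_C = 1/(ωC) = 388.2 Ω
Parallel: admittances add. Y = 1/R + 1/(jωL) + jωC
Y = (0.04348 − j0.005844) S
|Y| = 0.04387 S → |Z| = 1/|Y| = 22.80 Ω, ∠Z = −∠Y = 7.655°
I = V/|Z| = 2.3/22.80 = 100.9 mA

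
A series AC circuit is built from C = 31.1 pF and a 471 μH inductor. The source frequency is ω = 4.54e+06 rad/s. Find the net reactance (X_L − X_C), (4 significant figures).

X_L = ωL = 2138 Ω
X_C = 1/(ωC) = 7082 Ω
X = 2138 − 7082 = -4944 Ω

-4944 Ω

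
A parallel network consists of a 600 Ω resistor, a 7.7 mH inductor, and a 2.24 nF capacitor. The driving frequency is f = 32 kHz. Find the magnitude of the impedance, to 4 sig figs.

ω = 2πf = 201100 rad/s
X_L = ωL = 1548 Ω
X_C = 1/(ωC) = 2220 Ω
Parallel: admittances add. Y = 1/R + 1/(jωL) + jωC
Y = (0.001667 − j0.0001955) S
|Y| = 0.001678 S → |Z| = 1/|Y| = 595.9 Ω, ∠Z = −∠Y = 6.692°

595.9 Ω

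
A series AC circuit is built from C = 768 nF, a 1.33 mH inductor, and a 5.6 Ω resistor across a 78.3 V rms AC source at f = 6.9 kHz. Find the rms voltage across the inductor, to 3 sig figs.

ω = 2πf = 43350 rad/s
X_L = ωL = 57.7 Ω
X_C = 1/(ωC) = 30.0 Ω
Net reactance X = X_L − X_C = 27.6 Ω
Z = 5.60 + j27.6 Ω
|Z| = √(5.60² + 27.6²) = 28.2 Ω
I = V/|Z| = 2.78 A
V_L = I·|Z_L| = 2.78 × 57.7 = 160 V

160 V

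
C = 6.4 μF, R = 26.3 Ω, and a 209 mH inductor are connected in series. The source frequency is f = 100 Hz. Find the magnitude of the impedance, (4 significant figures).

ω = 2πf = 628.3 rad/s
X_L = ωL = 131.3 Ω
X_C = 1/(ωC) = 248.7 Ω
Net reactance X = X_L − X_C = -117.4 Ω
Z = 26.30 − j117.4 Ω
|Z| = √(26.30² + 117.4²) = 120.3 Ω

120.3 Ω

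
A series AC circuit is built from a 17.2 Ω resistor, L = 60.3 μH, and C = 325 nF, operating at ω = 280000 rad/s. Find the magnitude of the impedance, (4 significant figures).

18.18 Ω

X_L = ωL = 16.88 Ω
X_C = 1/(ωC) = 10.99 Ω
Net reactance X = X_L − X_C = 5.895 Ω
Z = 17.20 + j5.895 Ω
|Z| = √(17.20² + 5.895²) = 18.18 Ω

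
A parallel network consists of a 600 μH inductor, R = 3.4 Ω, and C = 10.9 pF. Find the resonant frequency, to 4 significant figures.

ω₀ = 1/√(LC) = 1/√(0.0006 × 1.09e-11) = 1.237e+07 rad/s
f₀ = ω₀/(2π) = 1.968 MHz

1.968 MHz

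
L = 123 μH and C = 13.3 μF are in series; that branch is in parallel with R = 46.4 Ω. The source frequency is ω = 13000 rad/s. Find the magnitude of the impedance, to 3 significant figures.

4.17 Ω

X_L = ωL = 1.60 Ω
X_C = 1/(ωC) = 5.78 Ω
Branch 1: Z₁ = R = 46.4 Ω
Branch 2 (series LC): Z₂ = j(X_L − X_C) = −j4.18 Ω
Parallel: Z = Z₁Z₂/(Z₁+Z₂), |Z| = 4.17 Ω, ∠Z = -84.8°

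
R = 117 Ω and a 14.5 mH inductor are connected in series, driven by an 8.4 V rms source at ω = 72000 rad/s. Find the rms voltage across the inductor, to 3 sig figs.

8.35 V

X_L = ωL = 1040 Ω
Z = 117 + j1040 Ω
|Z| = √(117² + 1040²) = 1050 Ω
I = V/|Z| = 8.00 mA
V_L = I·|Z_L| = 0.00800 × 1040 = 8.35 V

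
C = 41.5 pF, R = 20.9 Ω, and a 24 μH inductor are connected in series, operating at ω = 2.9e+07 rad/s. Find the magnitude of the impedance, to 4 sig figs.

136.5 Ω

X_L = ωL = 696.0 Ω
X_C = 1/(ωC) = 830.9 Ω
Net reactance X = X_L − X_C = -134.9 Ω
Z = 20.90 − j134.9 Ω
|Z| = √(20.90² + 134.9²) = 136.5 Ω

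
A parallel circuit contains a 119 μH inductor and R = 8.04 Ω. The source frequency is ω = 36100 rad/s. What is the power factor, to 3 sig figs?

X_L = ωL = 4.30 Ω
Parallel: admittances add. Y = 1/R + 1/(jωL)
Y = (0.124 − j0.233) S
|Y| = 0.264 S → |Z| = 1/|Y| = 3.79 Ω, ∠Z = −∠Y = 61.9°
cos φ = cos(61.9°) = 0.471

0.471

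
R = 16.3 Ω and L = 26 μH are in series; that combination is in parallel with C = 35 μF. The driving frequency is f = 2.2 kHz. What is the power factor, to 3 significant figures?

0.126

ω = 2πf = 13820 rad/s
X_L = ωL = 0.359 Ω
X_C = 1/(ωC) = 2.07 Ω
Branch 1 (R+jX_L): Z₁ = 16.3 + j0.359 Ω, |Z₁| = 16.3 Ω
Branch 2 (−jX_C): Z₂ = −j2.07 Ω
Parallel: Z = Z₁Z₂/(Z₁+Z₂), |Z| = 2.06 Ω, ∠Z = -82.8°
cos φ = cos(-82.8°) = 0.126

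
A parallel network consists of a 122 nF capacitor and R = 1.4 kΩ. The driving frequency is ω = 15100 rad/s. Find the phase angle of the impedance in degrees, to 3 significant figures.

X_C = 1/(ωC) = 543 Ω
Parallel: admittances add. Y = 1/R + jωC
Y = (0.000714 + j0.00184) S
|Y| = 0.00198 S → |Z| = 1/|Y| = 506 Ω, ∠Z = −∠Y = -68.8°

-68.8°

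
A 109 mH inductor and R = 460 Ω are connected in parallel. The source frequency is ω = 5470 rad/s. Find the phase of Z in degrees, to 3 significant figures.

X_L = ωL = 596 Ω
Parallel: admittances add. Y = 1/R + 1/(jωL)
Y = (0.00217 − j0.00168) S
|Y| = 0.00275 S → |Z| = 1/|Y| = 364 Ω, ∠Z = −∠Y = 37.7°

37.7°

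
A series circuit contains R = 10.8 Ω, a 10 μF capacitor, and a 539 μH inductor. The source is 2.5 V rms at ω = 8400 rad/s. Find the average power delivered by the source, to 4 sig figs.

X_L = ωL = 4.528 Ω
X_C = 1/(ωC) = 11.90 Ω
Net reactance X = X_L − X_C = -7.377 Ω
Z = 10.80 − j7.377 Ω
|Z| = √(10.80² + 7.377²) = 13.08 Ω
∠Z = arctan(-7.377/10.80) = -34.34°
I = V/|Z| = 191.1 mA
P = VI cos φ = 2.5 × 0.1911 × cos(-34.34°) = 394.6 mW

394.6 mW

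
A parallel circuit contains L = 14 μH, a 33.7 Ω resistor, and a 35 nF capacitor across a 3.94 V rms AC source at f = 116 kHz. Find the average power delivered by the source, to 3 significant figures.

461 mW

ω = 2πf = 728800 rad/s
X_L = ωL = 10.2 Ω
X_C = 1/(ωC) = 39.2 Ω
Parallel: admittances add. Y = 1/R + 1/(jωL) + jωC
Y = (0.0297 − j0.0725) S
|Y| = 0.0783 S → |Z| = 1/|Y| = 12.8 Ω, ∠Z = −∠Y = 67.7°
I = V/|Z| = 309 mA
P = VI cos φ = 3.94 × 0.309 × cos(67.7°) = 461 mW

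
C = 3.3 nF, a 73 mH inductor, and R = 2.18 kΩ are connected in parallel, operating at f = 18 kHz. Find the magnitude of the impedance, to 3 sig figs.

ω = 2πf = 113100 rad/s
X_L = ωL = 8260 Ω
X_C = 1/(ωC) = 2680 Ω
Parallel: admittances add. Y = 1/R + 1/(jωL) + jωC
Y = (0.000459 + j0.000252) S
|Y| = 0.000523 S → |Z| = 1/|Y| = 1910 Ω, ∠Z = −∠Y = -28.8°

1910 Ω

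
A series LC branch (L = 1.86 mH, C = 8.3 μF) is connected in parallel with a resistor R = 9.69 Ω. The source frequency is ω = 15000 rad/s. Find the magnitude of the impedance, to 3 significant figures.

8.71 Ω

X_L = ωL = 27.9 Ω
X_C = 1/(ωC) = 8.03 Ω
Branch 1: Z₁ = R = 9.69 Ω
Branch 2 (series LC): Z₂ = j(X_L − X_C) = j19.9 Ω
Parallel: Z = Z₁Z₂/(Z₁+Z₂), |Z| = 8.71 Ω, ∠Z = 26.0°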